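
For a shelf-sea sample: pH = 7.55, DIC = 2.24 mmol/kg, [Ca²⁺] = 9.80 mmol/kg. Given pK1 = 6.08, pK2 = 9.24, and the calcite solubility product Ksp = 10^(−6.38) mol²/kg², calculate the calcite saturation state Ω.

Ω = 1.02

α₂ = 1 / (1 + [H⁺]/K2 + [H⁺]²/(K1K2)) = 1 / (1 + 10^+1.69 + 10^+0.22)
   = 1 / (1 + 48.978 + 1.6596) = 1/51.637 = 0.01937
[CO3²⁻] = α₂ × DIC = 0.01937 × 2.24 = 0.04338 mmol/kg
Ksp = 10^(−6.38) = 4.169×10^-7
Ω = [Ca²⁺][CO3²⁻]/Ksp = (9.80×10^-3)(4.338×10^-5) / 4.169×10^-7 = 1.02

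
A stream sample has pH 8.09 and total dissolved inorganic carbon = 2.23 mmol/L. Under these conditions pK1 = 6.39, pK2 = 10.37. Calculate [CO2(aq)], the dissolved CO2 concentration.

[CO2*] = 0.0434 mmol/L

α₀ = 1 / (1 + K1/[H⁺] + K1K2/[H⁺]²) = 1 / (1 + 10^+1.70 + 10^-0.58)
   = 1 / (1 + 50.119 + 0.26303) = 1/51.382 = 0.01946
[CO2*] = α₀ × DIC = 0.01946 × 2.23 = 0.0434 mmol/L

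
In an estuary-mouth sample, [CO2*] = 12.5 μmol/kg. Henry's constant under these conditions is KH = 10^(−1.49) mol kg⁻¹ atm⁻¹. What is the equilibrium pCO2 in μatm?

KH = 10^(−1.49) = 3.236×10^-2 mol kg⁻¹ atm⁻¹
pCO2 = [CO2*]/KH = 12.5×10^-6 / 3.236×10^-2 = 3.86×10^-4 atm = 386 μatm

pCO2 = 386 μatm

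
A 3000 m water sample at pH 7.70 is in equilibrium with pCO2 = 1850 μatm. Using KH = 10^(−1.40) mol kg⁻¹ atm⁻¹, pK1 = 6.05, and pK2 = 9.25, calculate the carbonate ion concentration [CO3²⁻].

[CO3²⁻] = 0.0927 mmol/kg

[CO2*] = KH · pCO2 = 10^(−1.40) × 1850×10^-6 = 7.365×10^-5 mol/kg
α₀ = 1/(1 + K1/[H⁺] + K1K2/[H⁺]²) = 1/(1 + 10^+1.65 + 10^+0.10) = 0.02131
DIC = [CO2*]/α₀ = 7.365×10^-5 / 0.02131 = 3.456 mmol/kg
[CO3²⁻] = α₂·DIC; α₂ = 0.02683, so [CO3²⁻] = 0.02683 × 3.456 = 0.0927 mmol/kg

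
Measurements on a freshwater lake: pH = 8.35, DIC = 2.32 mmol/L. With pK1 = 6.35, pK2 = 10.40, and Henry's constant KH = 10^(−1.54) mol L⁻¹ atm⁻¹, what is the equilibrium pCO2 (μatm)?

α₀ = 1 / (1 + K1/[H⁺] + K1K2/[H⁺]²) = 1 / (1 + 10^+2.00 + 10^-0.05)
   = 1 / (1 + 100.00 + 0.89125) = 1/101.89 = 0.009814
[CO2*] = α₀ × DIC = 0.009814 × 2.32 = 0.02277 mmol/L
pCO2 = [CO2*]/KH = 2.277×10^-5 / 2.884×10^-2 = 789 μatm

pCO2 = 789 μatm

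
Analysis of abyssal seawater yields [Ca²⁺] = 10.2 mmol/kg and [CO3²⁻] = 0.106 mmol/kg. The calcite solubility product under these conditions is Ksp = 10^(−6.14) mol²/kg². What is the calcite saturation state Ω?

Ksp = 10^(−6.14) = 7.244×10^-7
Ω = [Ca²⁺][CO3²⁻]/Ksp = (10.2×10^-3)(0.106×10^-3) / 7.244×10^-7 = 1.49

Ω = 1.49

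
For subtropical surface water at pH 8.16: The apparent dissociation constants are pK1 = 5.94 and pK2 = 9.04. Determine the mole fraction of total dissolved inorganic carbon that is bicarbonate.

α₁ = 1 / (1 + [H⁺]/K1 + K2/[H⁺]) = 1 / (1 + 10^-2.22 + 10^-0.88)
   = 1 / (1 + 0.0060256 + 0.13183) = 1/1.1379 = 0.8788

α₁ = 0.879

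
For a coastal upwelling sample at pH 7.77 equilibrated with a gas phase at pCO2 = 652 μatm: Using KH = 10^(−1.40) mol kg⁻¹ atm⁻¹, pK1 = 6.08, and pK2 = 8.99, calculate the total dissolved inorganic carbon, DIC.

DIC = 1.37 mmol/kg

[CO2*] = KH · pCO2 = 10^(−1.40) × 652×10^-6 = 2.596×10^-5 mol/kg
α₀ = 1/(1 + K1/[H⁺] + K1K2/[H⁺]²) = 1/(1 + 10^+1.69 + 10^+0.47) = 0.01889
DIC = [CO2*]/α₀ = 2.596×10^-5 / 0.01889 = 1.37 mmol/kg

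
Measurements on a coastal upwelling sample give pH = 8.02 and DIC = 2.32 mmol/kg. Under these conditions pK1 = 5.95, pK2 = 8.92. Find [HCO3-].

[HCO3⁻] = 2.05 mmol/kg

α₁ = 1 / (1 + [H⁺]/K1 + K2/[H⁺]) = 1 / (1 + 10^-2.07 + 10^-0.90)
   = 1 / (1 + 0.0085114 + 0.12589) = 1/1.1344 = 0.8815
[HCO3⁻] = α₁ × DIC = 0.8815 × 2.32 = 2.05 mmol/kg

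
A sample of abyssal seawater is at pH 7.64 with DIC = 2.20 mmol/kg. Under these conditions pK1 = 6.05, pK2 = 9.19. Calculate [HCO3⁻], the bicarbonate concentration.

α₁ = 1 / (1 + [H⁺]/K1 + K2/[H⁺]) = 1 / (1 + 10^-1.59 + 10^-1.55)
   = 1 / (1 + 0.025704 + 0.028184) = 1/1.0539 = 0.9489
[HCO3⁻] = α₁ × DIC = 0.9489 × 2.20 = 2.09 mmol/kg

[HCO3⁻] = 2.09 mmol/kg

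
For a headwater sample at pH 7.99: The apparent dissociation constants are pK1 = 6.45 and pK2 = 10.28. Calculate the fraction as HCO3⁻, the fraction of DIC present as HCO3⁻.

α₁ = 1 / (1 + [H⁺]/K1 + K2/[H⁺]) = 1 / (1 + 10^-1.54 + 10^-2.29)
   = 1 / (1 + 0.028840 + 0.0051286) = 1/1.0340 = 0.9671

α₁ = 0.967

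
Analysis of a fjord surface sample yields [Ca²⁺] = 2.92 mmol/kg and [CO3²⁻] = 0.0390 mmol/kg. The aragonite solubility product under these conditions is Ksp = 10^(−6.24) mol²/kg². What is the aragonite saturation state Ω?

Ksp = 10^(−6.24) = 5.754×10^-7
Ω = [Ca²⁺][CO3²⁻]/Ksp = (2.92×10^-3)(0.0390×10^-3) / 5.754×10^-7 = 0.198

Ω = 0.198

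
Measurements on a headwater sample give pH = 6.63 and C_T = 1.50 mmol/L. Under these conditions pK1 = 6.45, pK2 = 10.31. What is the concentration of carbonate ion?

[CO3²⁻] = 0.189 μmol/L

α₂ = 1 / (1 + [H⁺]/K2 + [H⁺]²/(K1K2)) = 1 / (1 + 10^+3.68 + 10^+3.50)
   = 1 / (1 + 4786.3 + 3162.3) = 1/7949.6 = 0.0001258
[CO3²⁻] = α₂ × DIC = 0.0001258 × 1.50 = 0.000189 mmol/L = 0.189 μmol/L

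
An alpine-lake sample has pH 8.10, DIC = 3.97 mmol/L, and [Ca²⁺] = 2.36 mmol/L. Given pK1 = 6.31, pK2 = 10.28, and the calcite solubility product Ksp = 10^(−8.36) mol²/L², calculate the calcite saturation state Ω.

Ω = 13.9

α₂ = 1 / (1 + [H⁺]/K2 + [H⁺]²/(K1K2)) = 1 / (1 + 10^+2.18 + 10^+0.39)
   = 1 / (1 + 151.36 + 2.4547) = 1/154.81 = 0.006459
[CO3²⁻] = α₂ × DIC = 0.006459 × 3.97 = 0.02564 mmol/L
Ksp = 10^(−8.36) = 4.365×10^-9
Ω = [Ca²⁺][CO3²⁻]/Ksp = (2.36×10^-3)(2.564×10^-5) / 4.365×10^-9 = 13.9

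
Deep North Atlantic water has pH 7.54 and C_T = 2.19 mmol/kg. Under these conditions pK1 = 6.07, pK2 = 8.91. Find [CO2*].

α₀ = 1 / (1 + K1/[H⁺] + K1K2/[H⁺]²) = 1 / (1 + 10^+1.47 + 10^+0.10)
   = 1 / (1 + 29.512 + 1.2589) = 1/31.771 = 0.03148
[CO2*] = α₀ × DIC = 0.03148 × 2.19 = 0.0689 mmol/kg

[CO2*] = 0.0689 mmol/kg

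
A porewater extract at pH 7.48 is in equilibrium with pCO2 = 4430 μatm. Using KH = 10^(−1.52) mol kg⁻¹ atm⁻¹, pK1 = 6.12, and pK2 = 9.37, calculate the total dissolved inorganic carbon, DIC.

[CO2*] = KH · pCO2 = 10^(−1.52) × 4430×10^-6 = 1.338×10^-4 mol/kg
α₀ = 1/(1 + K1/[H⁺] + K1K2/[H⁺]²) = 1/(1 + 10^+1.36 + 10^-0.53) = 0.04132
DIC = [CO2*]/α₀ = 1.338×10^-4 / 0.04132 = 3.24 mmol/kg

DIC = 3.24 mmol/kg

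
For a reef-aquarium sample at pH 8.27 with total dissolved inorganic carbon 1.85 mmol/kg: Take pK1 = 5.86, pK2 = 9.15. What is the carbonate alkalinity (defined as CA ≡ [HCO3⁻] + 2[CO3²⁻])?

CA = 2.06 mmol/kg

CA = [HCO3⁻] + 2[CO3²⁻] = (α₁ + 2α₂)·DIC
At pH 8.27: [H⁺]/K1 = 10^-2.41 = 0.0038905, K2/[H⁺] = 10^-0.88 = 0.13183
α₁ = 1/(1 + 0.0038905 + 0.13183) = 1/1.1357 = 0.8805; α₂ = α₁·K2/[H⁺] = 0.1161
α₁ + 2α₂ = 1.1126
CA = 1.1126 × 1.85 = 2.06 mmol/kg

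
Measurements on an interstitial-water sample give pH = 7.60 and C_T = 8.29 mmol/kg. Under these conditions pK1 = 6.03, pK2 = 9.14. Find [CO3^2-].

[CO3²⁻] = 0.226 mmol/kg

α₂ = 1 / (1 + [H⁺]/K2 + [H⁺]²/(K1K2)) = 1 / (1 + 10^+1.54 + 10^-0.03)
   = 1 / (1 + 34.674 + 0.93325) = 1/36.607 = 0.02732
[CO3²⁻] = α₂ × DIC = 0.02732 × 8.29 = 0.226 mmol/kg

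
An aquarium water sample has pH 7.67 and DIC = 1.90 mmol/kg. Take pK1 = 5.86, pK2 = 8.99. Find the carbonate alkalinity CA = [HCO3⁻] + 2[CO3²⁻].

CA = [HCO3⁻] + 2[CO3²⁻] = (α₁ + 2α₂)·DIC
At pH 7.67: [H⁺]/K1 = 10^-1.81 = 0.015488, K2/[H⁺] = 10^-1.32 = 0.047863
α₁ = 1/(1 + 0.015488 + 0.047863) = 1/1.0634 = 0.9404; α₂ = α₁·K2/[H⁺] = 0.04501
α₁ + 2α₂ = 1.0304
CA = 1.0304 × 1.90 = 1.96 mmol/kg

CA = 1.96 mmol/kg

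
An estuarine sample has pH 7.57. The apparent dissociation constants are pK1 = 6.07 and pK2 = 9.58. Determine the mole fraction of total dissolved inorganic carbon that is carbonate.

α₂ = 1 / (1 + [H⁺]/K2 + [H⁺]²/(K1K2)) = 1 / (1 + 10^+2.01 + 10^+0.51)
   = 1 / (1 + 102.33 + 3.2359) = 1/106.57 = 0.009384

α₂ = 0.00938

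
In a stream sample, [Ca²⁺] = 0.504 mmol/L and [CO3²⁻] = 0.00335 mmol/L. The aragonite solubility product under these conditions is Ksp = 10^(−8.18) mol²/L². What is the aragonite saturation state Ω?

Ω = 0.256

Ksp = 10^(−8.18) = 6.607×10^-9
Ω = [Ca²⁺][CO3²⁻]/Ksp = (0.504×10^-3)(0.00335×10^-3) / 6.607×10^-9 = 0.256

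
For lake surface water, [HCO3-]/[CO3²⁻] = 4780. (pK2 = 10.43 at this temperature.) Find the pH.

From K2 = [H⁺][CO3²⁻]/[HCO3-]:  pH = pK2 − log₁₀([HCO3-]/[CO3²⁻])
log₁₀(4780) = +3.679
pH = 10.43 − (+3.679) = 6.75

pH = 6.75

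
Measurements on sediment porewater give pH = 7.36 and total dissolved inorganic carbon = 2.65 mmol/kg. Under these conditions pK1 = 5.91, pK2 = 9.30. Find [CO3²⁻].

[CO3²⁻] = 0.0291 mmol/kg

α₂ = 1 / (1 + [H⁺]/K2 + [H⁺]²/(K1K2)) = 1 / (1 + 10^+1.94 + 10^+0.49)
   = 1 / (1 + 87.096 + 3.0903) = 1/91.187 = 0.01097
[CO3²⁻] = α₂ × DIC = 0.01097 × 2.65 = 0.0291 mmol/kg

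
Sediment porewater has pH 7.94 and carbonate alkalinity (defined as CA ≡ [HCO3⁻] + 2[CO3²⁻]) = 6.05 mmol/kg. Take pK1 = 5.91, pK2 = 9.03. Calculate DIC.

CA = [HCO3⁻] + 2[CO3²⁻] = (α₁ + 2α₂)·DIC
At pH 7.94: [H⁺]/K1 = 10^-2.03 = 0.0093325, K2/[H⁺] = 10^-1.09 = 0.081283
α₁ = 1/(1 + 0.0093325 + 0.081283) = 1/1.0906 = 0.9169; α₂ = α₁·K2/[H⁺] = 0.07453
α₁ + 2α₂ = 1.0660
DIC = CA / (α₁ + 2α₂) = 6.05 / 1.0660 = 5.68 mmol/kg

DIC = 5.68 mmol/kg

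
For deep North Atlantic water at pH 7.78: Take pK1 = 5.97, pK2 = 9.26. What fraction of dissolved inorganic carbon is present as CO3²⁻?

α₂ = 1 / (1 + [H⁺]/K2 + [H⁺]²/(K1K2)) = 1 / (1 + 10^+1.48 + 10^-0.33)
   = 1 / (1 + 30.200 + 0.46774) = 1/31.667 = 0.03158

α₂ = 0.0316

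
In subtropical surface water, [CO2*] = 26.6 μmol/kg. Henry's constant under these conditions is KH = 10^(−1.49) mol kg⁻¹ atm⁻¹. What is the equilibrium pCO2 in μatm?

KH = 10^(−1.49) = 3.236×10^-2 mol kg⁻¹ atm⁻¹
pCO2 = [CO2*]/KH = 26.6×10^-6 / 3.236×10^-2 = 8.22×10^-4 atm = 822 μatm

pCO2 = 822 μatm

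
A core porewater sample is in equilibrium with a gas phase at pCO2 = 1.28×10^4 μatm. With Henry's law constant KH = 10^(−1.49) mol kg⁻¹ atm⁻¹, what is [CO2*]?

KH = 10^(−1.49) = 3.236×10^-2 mol kg⁻¹ atm⁻¹
[CO2*] = KH · pCO2 = 3.236×10^-2 × 1.28×10^4×10^-6 atm = 4.14×10^-4 mol/kg

[CO2*] = 414 μmol/kg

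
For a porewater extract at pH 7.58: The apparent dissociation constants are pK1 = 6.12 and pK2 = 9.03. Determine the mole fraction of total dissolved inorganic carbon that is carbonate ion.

α₂ = 0.0332

α₂ = 1 / (1 + [H⁺]/K2 + [H⁺]²/(K1K2)) = 1 / (1 + 10^+1.45 + 10^-0.01)
   = 1 / (1 + 28.184 + 0.97724) = 1/30.161 = 0.03316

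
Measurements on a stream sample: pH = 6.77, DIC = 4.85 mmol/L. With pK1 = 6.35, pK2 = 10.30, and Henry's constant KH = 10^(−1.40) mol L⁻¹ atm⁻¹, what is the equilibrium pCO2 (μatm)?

pCO2 = 3.36×10^4 μatm

α₀ = 1 / (1 + K1/[H⁺] + K1K2/[H⁺]²) = 1 / (1 + 10^+0.42 + 10^-3.11)
   = 1 / (1 + 2.6303 + 0.00077625) = 1/3.6310 = 0.2754
[CO2*] = α₀ × DIC = 0.2754 × 4.85 = 1.336 mmol/L
pCO2 = [CO2*]/KH = 1.336×10^-3 / 3.981×10^-2 = 3.36×10^4 μatm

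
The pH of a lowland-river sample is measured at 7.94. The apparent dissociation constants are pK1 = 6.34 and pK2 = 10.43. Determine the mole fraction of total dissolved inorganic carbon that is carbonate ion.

α₂ = 0.00315

α₂ = 1 / (1 + [H⁺]/K2 + [H⁺]²/(K1K2)) = 1 / (1 + 10^+2.49 + 10^+0.89)
   = 1 / (1 + 309.03 + 7.7625) = 1/317.79 = 0.003147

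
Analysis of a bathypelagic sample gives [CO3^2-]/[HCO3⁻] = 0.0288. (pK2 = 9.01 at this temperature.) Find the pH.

From K2 = [H⁺][CO3^2-]/[HCO3⁻]:  pH = pK2 + log₁₀([CO3^2-]/[HCO3⁻])
log₁₀(0.0288) = -1.541
pH = 9.01 + (-1.541) = 7.47

pH = 7.47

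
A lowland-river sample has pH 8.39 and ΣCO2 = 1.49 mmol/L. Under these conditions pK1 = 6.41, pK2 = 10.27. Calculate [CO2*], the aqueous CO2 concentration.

α₀ = 1 / (1 + K1/[H⁺] + K1K2/[H⁺]²) = 1 / (1 + 10^+1.98 + 10^+0.10)
   = 1 / (1 + 95.499 + 1.2589) = 1/97.758 = 0.01023
[CO2*] = α₀ × DIC = 0.01023 × 1.49 = 0.0152 mmol/L = 15.2 μmol/L

[CO2*] = 15.2 μmol/L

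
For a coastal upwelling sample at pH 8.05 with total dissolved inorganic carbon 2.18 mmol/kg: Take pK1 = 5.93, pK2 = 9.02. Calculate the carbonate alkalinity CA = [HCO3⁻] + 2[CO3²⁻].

CA = 2.37 mmol/kg

CA = [HCO3⁻] + 2[CO3²⁻] = (α₁ + 2α₂)·DIC
At pH 8.05: [H⁺]/K1 = 10^-2.12 = 0.0075858, K2/[H⁺] = 10^-0.97 = 0.10715
α₁ = 1/(1 + 0.0075858 + 0.10715) = 1/1.1147 = 0.8971; α₂ = α₁·K2/[H⁺] = 0.09612
α₁ + 2α₂ = 1.0893
CA = 1.0893 × 2.18 = 2.37 mmol/kg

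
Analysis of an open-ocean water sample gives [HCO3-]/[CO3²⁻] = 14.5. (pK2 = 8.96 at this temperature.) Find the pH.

pH = 7.80

From K2 = [H⁺][CO3²⁻]/[HCO3-]:  pH = pK2 − log₁₀([HCO3-]/[CO3²⁻])
log₁₀(14.5) = +1.161
pH = 8.96 − (+1.161) = 7.80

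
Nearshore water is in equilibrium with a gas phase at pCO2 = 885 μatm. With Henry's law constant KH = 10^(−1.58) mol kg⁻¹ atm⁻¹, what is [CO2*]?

KH = 10^(−1.58) = 2.630×10^-2 mol kg⁻¹ atm⁻¹
[CO2*] = KH · pCO2 = 2.630×10^-2 × 885×10^-6 atm = 2.33×10^-5 mol/kg

[CO2*] = 23.3 μmol/kg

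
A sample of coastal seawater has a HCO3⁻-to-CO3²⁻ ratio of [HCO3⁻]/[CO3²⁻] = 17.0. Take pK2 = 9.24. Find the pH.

From K2 = [H⁺][CO3²⁻]/[HCO3⁻]:  pH = pK2 − log₁₀([HCO3⁻]/[CO3²⁻])
log₁₀(17.0) = +1.230
pH = 9.24 − (+1.230) = 8.01

pH = 8.01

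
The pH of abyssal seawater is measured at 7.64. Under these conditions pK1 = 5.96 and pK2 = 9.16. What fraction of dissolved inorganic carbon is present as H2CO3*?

α₀ = 1 / (1 + K1/[H⁺] + K1K2/[H⁺]²) = 1 / (1 + 10^+1.68 + 10^+0.16)
   = 1 / (1 + 47.863 + 1.4454) = 1/50.308 = 0.01988

α₀ = 0.0199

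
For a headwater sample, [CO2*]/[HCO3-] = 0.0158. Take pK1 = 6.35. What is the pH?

pH = 8.15

From K1 = [H⁺][HCO3-]/[CO2*]:  pH = pK1 − log₁₀([CO2*]/[HCO3-])
log₁₀(0.0158) = -1.801
pH = 6.35 − (-1.801) = 8.15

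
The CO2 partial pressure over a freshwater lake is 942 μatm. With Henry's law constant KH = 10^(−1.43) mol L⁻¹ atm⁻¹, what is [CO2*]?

[CO2*] = 35.0 μmol/L

KH = 10^(−1.43) = 3.715×10^-2 mol L⁻¹ atm⁻¹
[CO2*] = KH · pCO2 = 3.715×10^-2 × 942×10^-6 atm = 3.50×10^-5 mol/L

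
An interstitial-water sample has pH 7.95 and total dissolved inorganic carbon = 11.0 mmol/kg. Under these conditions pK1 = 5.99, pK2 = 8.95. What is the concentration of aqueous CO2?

α₀ = 1 / (1 + K1/[H⁺] + K1K2/[H⁺]²) = 1 / (1 + 10^+1.96 + 10^+0.96)
   = 1 / (1 + 91.201 + 9.1201) = 1/101.32 = 0.009870
[CO2*] = α₀ × DIC = 0.009870 × 11.0 = 0.109 mmol/kg

[CO2*] = 0.109 mmol/kg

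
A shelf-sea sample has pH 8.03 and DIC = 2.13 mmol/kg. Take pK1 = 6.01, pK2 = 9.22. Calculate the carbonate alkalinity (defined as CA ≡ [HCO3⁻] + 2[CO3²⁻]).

CA = 2.24 mmol/kg

CA = [HCO3⁻] + 2[CO3²⁻] = (α₁ + 2α₂)·DIC
At pH 8.03: [H⁺]/K1 = 10^-2.02 = 0.0095499, K2/[H⁺] = 10^-1.19 = 0.064565
α₁ = 1/(1 + 0.0095499 + 0.064565) = 1/1.0741 = 0.9310; α₂ = α₁·K2/[H⁺] = 0.06011
α₁ + 2α₂ = 1.0512
CA = 1.0512 × 2.13 = 2.24 mmol/kg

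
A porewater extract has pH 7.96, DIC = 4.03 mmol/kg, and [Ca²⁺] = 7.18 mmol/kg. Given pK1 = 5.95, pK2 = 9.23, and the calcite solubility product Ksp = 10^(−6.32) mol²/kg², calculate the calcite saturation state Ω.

Ω = 3.05

α₂ = 1 / (1 + [H⁺]/K2 + [H⁺]²/(K1K2)) = 1 / (1 + 10^+1.27 + 10^-0.74)
   = 1 / (1 + 18.621 + 0.18197) = 1/19.803 = 0.05050
[CO3²⁻] = α₂ × DIC = 0.05050 × 4.03 = 0.2035 mmol/kg
Ksp = 10^(−6.32) = 4.786×10^-7
Ω = [Ca²⁺][CO3²⁻]/Ksp = (7.18×10^-3)(2.035×10^-4) / 4.786×10^-7 = 3.05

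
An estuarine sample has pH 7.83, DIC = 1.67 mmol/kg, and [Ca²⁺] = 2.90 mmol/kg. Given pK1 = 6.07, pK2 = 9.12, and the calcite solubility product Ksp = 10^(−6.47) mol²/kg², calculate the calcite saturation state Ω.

Ω = 0.686

α₂ = 1 / (1 + [H⁺]/K2 + [H⁺]²/(K1K2)) = 1 / (1 + 10^+1.29 + 10^-0.47)
   = 1 / (1 + 19.498 + 0.33884) = 1/20.837 = 0.04799
[CO3²⁻] = α₂ × DIC = 0.04799 × 1.67 = 0.08014 mmol/kg
Ksp = 10^(−6.47) = 3.388×10^-7
Ω = [Ca²⁺][CO3²⁻]/Ksp = (2.90×10^-3)(8.014×10^-5) / 3.388×10^-7 = 0.686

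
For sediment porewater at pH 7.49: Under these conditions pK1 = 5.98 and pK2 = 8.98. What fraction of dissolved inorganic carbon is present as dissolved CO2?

α₀ = 0.0291

α₀ = 1 / (1 + K1/[H⁺] + K1K2/[H⁺]²) = 1 / (1 + 10^+1.51 + 10^+0.02)
   = 1 / (1 + 32.359 + 1.0471) = 1/34.406 = 0.02906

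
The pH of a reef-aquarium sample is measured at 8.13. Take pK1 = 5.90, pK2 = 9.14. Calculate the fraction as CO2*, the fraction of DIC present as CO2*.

α₀ = 1 / (1 + K1/[H⁺] + K1K2/[H⁺]²) = 1 / (1 + 10^+2.23 + 10^+1.22)
   = 1 / (1 + 169.82 + 16.596) = 1/187.42 = 0.005336

α₀ = 0.00534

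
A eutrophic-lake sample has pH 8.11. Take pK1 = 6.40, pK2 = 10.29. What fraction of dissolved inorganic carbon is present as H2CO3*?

α₀ = 0.0190

α₀ = 1 / (1 + K1/[H⁺] + K1K2/[H⁺]²) = 1 / (1 + 10^+1.71 + 10^-0.47)
   = 1 / (1 + 51.286 + 0.33884) = 1/52.625 = 0.01900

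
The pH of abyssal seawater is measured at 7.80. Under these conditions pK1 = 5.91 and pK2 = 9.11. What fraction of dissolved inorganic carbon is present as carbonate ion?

α₂ = 0.0461

α₂ = 1 / (1 + [H⁺]/K2 + [H⁺]²/(K1K2)) = 1 / (1 + 10^+1.31 + 10^-0.58)
   = 1 / (1 + 20.417 + 0.26303) = 1/21.680 = 0.04612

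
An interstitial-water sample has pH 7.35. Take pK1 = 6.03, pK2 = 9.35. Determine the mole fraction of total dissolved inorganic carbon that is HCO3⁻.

α₁ = 0.945

α₁ = 1 / (1 + [H⁺]/K1 + K2/[H⁺]) = 1 / (1 + 10^-1.32 + 10^-2.00)
   = 1 / (1 + 0.047863 + 0.010000) = 1/1.0579 = 0.9453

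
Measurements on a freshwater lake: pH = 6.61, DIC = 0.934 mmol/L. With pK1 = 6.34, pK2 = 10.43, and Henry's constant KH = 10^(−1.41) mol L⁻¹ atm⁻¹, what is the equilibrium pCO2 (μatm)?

pCO2 = 8390 μatm

α₀ = 1 / (1 + K1/[H⁺] + K1K2/[H⁺]²) = 1 / (1 + 10^+0.27 + 10^-3.55)
   = 1 / (1 + 1.8621 + 0.00028184) = 1/2.8624 = 0.3494
[CO2*] = α₀ × DIC = 0.3494 × 0.934 = 0.3263 mmol/L
pCO2 = [CO2*]/KH = 3.263×10^-4 / 3.890×10^-2 = 8390 μatm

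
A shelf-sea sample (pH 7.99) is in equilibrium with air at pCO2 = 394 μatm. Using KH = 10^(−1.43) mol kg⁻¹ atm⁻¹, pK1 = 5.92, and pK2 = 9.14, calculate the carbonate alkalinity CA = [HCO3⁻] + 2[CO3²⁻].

CA = 1.96 mmol/kg

[CO2*] = KH · pCO2 = 10^(−1.43) × 394×10^-6 = 1.464×10^-5 mol/kg
α₀ = 1/(1 + K1/[H⁺] + K1K2/[H⁺]²) = 1/(1 + 10^+2.07 + 10^+0.92) = 0.007886
DIC = [CO2*]/α₀ = 1.464×10^-5 / 0.007886 = 1.856 mmol/kg
CA = (α₁ + 2α₂)·DIC = (0.9265 + 2×0.06559) × 1.856 = 1.96 mmol/kg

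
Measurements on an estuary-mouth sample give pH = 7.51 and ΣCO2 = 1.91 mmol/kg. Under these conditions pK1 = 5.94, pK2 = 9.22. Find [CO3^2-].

[CO3²⁻] = 0.0356 mmol/kg

α₂ = 1 / (1 + [H⁺]/K2 + [H⁺]²/(K1K2)) = 1 / (1 + 10^+1.71 + 10^+0.14)
   = 1 / (1 + 51.286 + 1.3804) = 1/53.667 = 0.01863
[CO3²⁻] = α₂ × DIC = 0.01863 × 1.91 = 0.0356 mmol/kg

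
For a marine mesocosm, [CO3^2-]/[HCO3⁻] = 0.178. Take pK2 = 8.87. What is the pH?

pH = 8.12

From K2 = [H⁺][CO3^2-]/[HCO3⁻]:  pH = pK2 + log₁₀([CO3^2-]/[HCO3⁻])
log₁₀(0.178) = -0.750
pH = 8.87 + (-0.750) = 8.12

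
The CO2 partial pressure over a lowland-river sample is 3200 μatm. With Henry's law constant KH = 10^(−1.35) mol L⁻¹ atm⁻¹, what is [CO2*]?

[CO2*] = 143 μmol/L

KH = 10^(−1.35) = 4.467×10^-2 mol L⁻¹ atm⁻¹
[CO2*] = KH · pCO2 = 4.467×10^-2 × 3200×10^-6 atm = 1.43×10^-4 mol/L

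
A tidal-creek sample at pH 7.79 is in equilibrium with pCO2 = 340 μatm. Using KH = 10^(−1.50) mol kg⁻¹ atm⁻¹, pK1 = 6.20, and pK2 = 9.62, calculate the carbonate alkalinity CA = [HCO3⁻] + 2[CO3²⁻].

CA = 0.431 mmol/kg

[CO2*] = KH · pCO2 = 10^(−1.50) × 340×10^-6 = 1.075×10^-5 mol/kg
α₀ = 1/(1 + K1/[H⁺] + K1K2/[H⁺]²) = 1/(1 + 10^+1.59 + 10^-0.24) = 0.02470
DIC = [CO2*]/α₀ = 1.075×10^-5 / 0.02470 = 0.4352 mmol/kg
CA = (α₁ + 2α₂)·DIC = (0.9611 + 2×0.01422) × 0.4352 = 0.431 mmol/kg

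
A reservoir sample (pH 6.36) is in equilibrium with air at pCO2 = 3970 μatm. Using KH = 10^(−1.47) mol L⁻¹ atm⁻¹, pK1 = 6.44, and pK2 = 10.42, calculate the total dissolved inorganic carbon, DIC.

DIC = 0.246 mmol/L

[CO2*] = KH · pCO2 = 10^(−1.47) × 3970×10^-6 = 1.345×10^-4 mol/L
α₀ = 1/(1 + K1/[H⁺] + K1K2/[H⁺]²) = 1/(1 + 10^-0.08 + 10^-4.14) = 0.5459
DIC = [CO2*]/α₀ = 1.345×10^-4 / 0.5459 = 0.246 mmol/L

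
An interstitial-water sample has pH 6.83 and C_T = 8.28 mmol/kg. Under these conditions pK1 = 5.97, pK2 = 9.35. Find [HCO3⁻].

α₁ = 1 / (1 + [H⁺]/K1 + K2/[H⁺]) = 1 / (1 + 10^-0.86 + 10^-2.52)
   = 1 / (1 + 0.13804 + 0.0030200) = 1/1.1411 = 0.8764
[HCO3⁻] = α₁ × DIC = 0.8764 × 8.28 = 7.26 mmol/kg

[HCO3⁻] = 7.26 mmol/kg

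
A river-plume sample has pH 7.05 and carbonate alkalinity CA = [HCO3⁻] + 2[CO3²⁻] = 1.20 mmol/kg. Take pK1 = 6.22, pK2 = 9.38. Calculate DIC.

DIC = 1.37 mmol/kg

CA = [HCO3⁻] + 2[CO3²⁻] = (α₁ + 2α₂)·DIC
At pH 7.05: [H⁺]/K1 = 10^-0.83 = 0.14791, K2/[H⁺] = 10^-2.33 = 0.0046774
α₁ = 1/(1 + 0.14791 + 0.0046774) = 1/1.1526 = 0.8676; α₂ = α₁·K2/[H⁺] = 0.004058
α₁ + 2α₂ = 0.8757
DIC = CA / (α₁ + 2α₂) = 1.20 / 0.8757 = 1.37 mmol/kg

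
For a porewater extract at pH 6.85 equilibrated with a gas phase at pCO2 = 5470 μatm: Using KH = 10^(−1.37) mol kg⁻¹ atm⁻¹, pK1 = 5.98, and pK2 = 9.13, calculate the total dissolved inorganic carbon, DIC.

[CO2*] = KH · pCO2 = 10^(−1.37) × 5470×10^-6 = 2.333×10^-4 mol/kg
α₀ = 1/(1 + K1/[H⁺] + K1K2/[H⁺]²) = 1/(1 + 10^+0.87 + 10^-1.41) = 0.1183
DIC = [CO2*]/α₀ = 2.333×10^-4 / 0.1183 = 1.97 mmol/kg

DIC = 1.97 mmol/kg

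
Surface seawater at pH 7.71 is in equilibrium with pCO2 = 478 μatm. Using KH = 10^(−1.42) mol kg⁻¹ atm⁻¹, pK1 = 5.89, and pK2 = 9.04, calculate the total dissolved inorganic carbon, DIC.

[CO2*] = KH · pCO2 = 10^(−1.42) × 478×10^-6 = 1.817×10^-5 mol/kg
α₀ = 1/(1 + K1/[H⁺] + K1K2/[H⁺]²) = 1/(1 + 10^+1.82 + 10^+0.49) = 0.01425
DIC = [CO2*]/α₀ = 1.817×10^-5 / 0.01425 = 1.28 mmol/kg

DIC = 1.28 mmol/kg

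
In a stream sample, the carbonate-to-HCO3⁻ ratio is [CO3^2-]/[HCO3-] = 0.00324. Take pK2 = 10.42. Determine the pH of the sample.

pH = 7.93

From K2 = [H⁺][CO3^2-]/[HCO3-]:  pH = pK2 + log₁₀([CO3^2-]/[HCO3-])
log₁₀(0.00324) = -2.489
pH = 10.42 + (-2.489) = 7.93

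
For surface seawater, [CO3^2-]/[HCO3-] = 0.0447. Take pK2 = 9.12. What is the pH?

From K2 = [H⁺][CO3^2-]/[HCO3-]:  pH = pK2 + log₁₀([CO3^2-]/[HCO3-])
log₁₀(0.0447) = -1.350
pH = 9.12 + (-1.350) = 7.77

pH = 7.77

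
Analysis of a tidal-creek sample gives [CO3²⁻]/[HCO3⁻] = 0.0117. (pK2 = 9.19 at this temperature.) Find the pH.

pH = 7.26

From K2 = [H⁺][CO3²⁻]/[HCO3⁻]:  pH = pK2 + log₁₀([CO3²⁻]/[HCO3⁻])
log₁₀(0.0117) = -1.932
pH = 9.19 + (-1.932) = 7.26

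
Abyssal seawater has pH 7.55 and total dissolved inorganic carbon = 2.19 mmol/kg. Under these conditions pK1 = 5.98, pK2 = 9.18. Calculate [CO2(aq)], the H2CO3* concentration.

[CO2*] = 0.0561 mmol/kg

α₀ = 1 / (1 + K1/[H⁺] + K1K2/[H⁺]²) = 1 / (1 + 10^+1.57 + 10^-0.06)
   = 1 / (1 + 37.154 + 0.87096) = 1/39.024 = 0.02562
[CO2*] = α₀ × DIC = 0.02562 × 2.19 = 0.0561 mmol/kg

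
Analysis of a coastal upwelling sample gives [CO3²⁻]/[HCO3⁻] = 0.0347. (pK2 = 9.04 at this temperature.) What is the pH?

From K2 = [H⁺][CO3²⁻]/[HCO3⁻]:  pH = pK2 + log₁₀([CO3²⁻]/[HCO3⁻])
log₁₀(0.0347) = -1.460
pH = 9.04 + (-1.460) = 7.58

pH = 7.58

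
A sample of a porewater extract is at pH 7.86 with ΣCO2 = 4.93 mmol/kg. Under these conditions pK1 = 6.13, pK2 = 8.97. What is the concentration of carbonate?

[CO3²⁻] = 0.349 mmol/kg

α₂ = 1 / (1 + [H⁺]/K2 + [H⁺]²/(K1K2)) = 1 / (1 + 10^+1.11 + 10^-0.62)
   = 1 / (1 + 12.882 + 0.23988) = 1/14.122 = 0.07081
[CO3²⁻] = α₂ × DIC = 0.07081 × 4.93 = 0.349 mmol/kg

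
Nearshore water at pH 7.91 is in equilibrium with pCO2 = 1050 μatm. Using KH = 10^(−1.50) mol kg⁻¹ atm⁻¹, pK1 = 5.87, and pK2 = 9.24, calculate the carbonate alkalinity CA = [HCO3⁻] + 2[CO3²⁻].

[CO2*] = KH · pCO2 = 10^(−1.50) × 1050×10^-6 = 3.320×10^-5 mol/kg
α₀ = 1/(1 + K1/[H⁺] + K1K2/[H⁺]²) = 1/(1 + 10^+2.04 + 10^+0.71) = 0.008637
DIC = [CO2*]/α₀ = 3.320×10^-5 / 0.008637 = 3.844 mmol/kg
CA = (α₁ + 2α₂)·DIC = (0.9471 + 2×0.04430) × 3.844 = 3.98 mmol/kg

CA = 3.98 mmol/kg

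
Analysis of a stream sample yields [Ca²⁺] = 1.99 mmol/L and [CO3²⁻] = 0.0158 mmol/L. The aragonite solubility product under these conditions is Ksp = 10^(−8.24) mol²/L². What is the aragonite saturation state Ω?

Ksp = 10^(−8.24) = 5.754×10^-9
Ω = [Ca²⁺][CO3²⁻]/Ksp = (1.99×10^-3)(0.0158×10^-3) / 5.754×10^-9 = 5.46

Ω = 5.46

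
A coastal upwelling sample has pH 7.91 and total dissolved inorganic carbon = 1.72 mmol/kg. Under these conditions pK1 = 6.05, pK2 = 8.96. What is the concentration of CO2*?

[CO2*] = 0.0215 mmol/kg

α₀ = 1 / (1 + K1/[H⁺] + K1K2/[H⁺]²) = 1 / (1 + 10^+1.86 + 10^+0.81)
   = 1 / (1 + 72.444 + 6.4565) = 1/79.900 = 0.01252
[CO2*] = α₀ × DIC = 0.01252 × 1.72 = 0.0215 mmol/kg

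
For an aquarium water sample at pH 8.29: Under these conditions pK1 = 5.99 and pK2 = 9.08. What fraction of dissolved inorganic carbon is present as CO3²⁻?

α₂ = 1 / (1 + [H⁺]/K2 + [H⁺]²/(K1K2)) = 1 / (1 + 10^+0.79 + 10^-1.51)
   = 1 / (1 + 6.1660 + 0.030903) = 1/7.1969 = 0.1389

α₂ = 0.139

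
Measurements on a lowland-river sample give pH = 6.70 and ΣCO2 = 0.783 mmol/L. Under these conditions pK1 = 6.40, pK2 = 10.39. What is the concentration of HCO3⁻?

[HCO3⁻] = 0.522 mmol/L

α₁ = 1 / (1 + [H⁺]/K1 + K2/[H⁺]) = 1 / (1 + 10^-0.30 + 10^-3.69)
   = 1 / (1 + 0.50119 + 0.00020417) = 1/1.5014 = 0.6660
[HCO3⁻] = α₁ × DIC = 0.6660 × 0.783 = 0.522 mmol/L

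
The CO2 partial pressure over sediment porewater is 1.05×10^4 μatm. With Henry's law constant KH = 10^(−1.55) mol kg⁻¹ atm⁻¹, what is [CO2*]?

KH = 10^(−1.55) = 2.818×10^-2 mol kg⁻¹ atm⁻¹
[CO2*] = KH · pCO2 = 2.818×10^-2 × 1.05×10^4×10^-6 atm = 2.96×10^-4 mol/kg

[CO2*] = 296 μmol/kg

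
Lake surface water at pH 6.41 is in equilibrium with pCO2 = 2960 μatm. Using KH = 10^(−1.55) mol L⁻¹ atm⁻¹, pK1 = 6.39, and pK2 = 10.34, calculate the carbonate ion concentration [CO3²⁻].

[CO2*] = KH · pCO2 = 10^(−1.55) × 2960×10^-6 = 8.342×10^-5 mol/L
α₀ = 1/(1 + K1/[H⁺] + K1K2/[H⁺]²) = 1/(1 + 10^+0.02 + 10^-3.91) = 0.4885
DIC = [CO2*]/α₀ = 8.342×10^-5 / 0.4885 = 0.1708 mmol/L
[CO3²⁻] = α₂·DIC; α₂ = 6.009×10^-5, so [CO3²⁻] = 6.009×10^-5 × 0.1708 = 1.03×10^-5 mmol/L = 0.0103 μmol/L

[CO3²⁻] = 0.0103 μmol/L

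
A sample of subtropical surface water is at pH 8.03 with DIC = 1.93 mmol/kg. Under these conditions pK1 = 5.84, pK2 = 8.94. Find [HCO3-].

[HCO3⁻] = 1.71 mmol/kg

α₁ = 1 / (1 + [H⁺]/K1 + K2/[H⁺]) = 1 / (1 + 10^-2.19 + 10^-0.91)
   = 1 / (1 + 0.0064565 + 0.12303) = 1/1.1295 = 0.8854
[HCO3⁻] = α₁ × DIC = 0.8854 × 1.93 = 1.71 mmol/kg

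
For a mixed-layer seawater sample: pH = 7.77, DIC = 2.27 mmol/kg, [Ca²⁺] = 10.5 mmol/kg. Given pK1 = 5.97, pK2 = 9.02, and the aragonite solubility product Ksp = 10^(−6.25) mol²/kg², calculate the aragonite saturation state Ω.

Ω = 2.22

α₂ = 1 / (1 + [H⁺]/K2 + [H⁺]²/(K1K2)) = 1 / (1 + 10^+1.25 + 10^-0.55)
   = 1 / (1 + 17.783 + 0.28184) = 1/19.065 = 0.05245
[CO3²⁻] = α₂ × DIC = 0.05245 × 2.27 = 0.1191 mmol/kg
Ksp = 10^(−6.25) = 5.623×10^-7
Ω = [Ca²⁺][CO3²⁻]/Ksp = (10.5×10^-3)(1.191×10^-4) / 5.623×10^-7 = 2.22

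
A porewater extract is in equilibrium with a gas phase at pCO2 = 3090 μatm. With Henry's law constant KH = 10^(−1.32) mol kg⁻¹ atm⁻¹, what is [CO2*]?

[CO2*] = 148 μmol/kg

KH = 10^(−1.32) = 4.786×10^-2 mol kg⁻¹ atm⁻¹
[CO2*] = KH · pCO2 = 4.786×10^-2 × 3090×10^-6 atm = 1.48×10^-4 mol/kg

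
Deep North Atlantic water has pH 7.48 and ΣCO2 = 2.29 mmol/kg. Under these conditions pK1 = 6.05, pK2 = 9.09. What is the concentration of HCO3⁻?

[HCO3⁻] = 2.16 mmol/kg

α₁ = 1 / (1 + [H⁺]/K1 + K2/[H⁺]) = 1 / (1 + 10^-1.43 + 10^-1.61)
   = 1 / (1 + 0.037154 + 0.024547) = 1/1.0617 = 0.9419
[HCO3⁻] = α₁ × DIC = 0.9419 × 2.29 = 2.16 mmol/kg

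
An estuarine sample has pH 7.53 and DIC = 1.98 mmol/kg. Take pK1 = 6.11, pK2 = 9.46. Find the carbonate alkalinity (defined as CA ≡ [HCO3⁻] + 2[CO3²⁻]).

CA = [HCO3⁻] + 2[CO3²⁻] = (α₁ + 2α₂)·DIC
At pH 7.53: [H⁺]/K1 = 10^-1.42 = 0.038019, K2/[H⁺] = 10^-1.93 = 0.011749
α₁ = 1/(1 + 0.038019 + 0.011749) = 1/1.0498 = 0.9526; α₂ = α₁·K2/[H⁺] = 0.01119
α₁ + 2α₂ = 0.9750
CA = 0.9750 × 1.98 = 1.93 mmol/kg

CA = 1.93 mmol/kg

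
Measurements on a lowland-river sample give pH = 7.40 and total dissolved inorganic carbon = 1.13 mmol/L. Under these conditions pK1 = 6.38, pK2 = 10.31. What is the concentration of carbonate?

α₂ = 1 / (1 + [H⁺]/K2 + [H⁺]²/(K1K2)) = 1 / (1 + 10^+2.91 + 10^+1.89)
   = 1 / (1 + 812.83 + 77.625) = 1/891.46 = 0.001122
[CO3²⁻] = α₂ × DIC = 0.001122 × 1.13 = 0.00127 mmol/L = 1.27 μmol/L

[CO3²⁻] = 1.27 μmol/L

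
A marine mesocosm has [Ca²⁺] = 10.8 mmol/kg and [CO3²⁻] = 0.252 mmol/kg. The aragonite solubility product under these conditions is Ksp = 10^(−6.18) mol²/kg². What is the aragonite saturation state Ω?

Ω = 4.12

Ksp = 10^(−6.18) = 6.607×10^-7
Ω = [Ca²⁺][CO3²⁻]/Ksp = (10.8×10^-3)(0.252×10^-3) / 6.607×10^-7 = 4.12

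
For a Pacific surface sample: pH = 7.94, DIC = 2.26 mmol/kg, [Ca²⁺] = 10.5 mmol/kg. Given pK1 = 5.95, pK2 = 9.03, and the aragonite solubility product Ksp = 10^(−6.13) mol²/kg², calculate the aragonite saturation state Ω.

Ω = 2.38

α₂ = 1 / (1 + [H⁺]/K2 + [H⁺]²/(K1K2)) = 1 / (1 + 10^+1.09 + 10^-0.90)
   = 1 / (1 + 12.303 + 0.12589) = 1/13.429 = 0.07447
[CO3²⁻] = α₂ × DIC = 0.07447 × 2.26 = 0.1683 mmol/kg
Ksp = 10^(−6.13) = 7.413×10^-7
Ω = [Ca²⁺][CO3²⁻]/Ksp = (10.5×10^-3)(1.683×10^-4) / 7.413×10^-7 = 2.38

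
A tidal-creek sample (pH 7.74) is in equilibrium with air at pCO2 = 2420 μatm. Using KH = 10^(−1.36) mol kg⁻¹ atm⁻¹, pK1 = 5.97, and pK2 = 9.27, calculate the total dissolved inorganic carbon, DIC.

[CO2*] = KH · pCO2 = 10^(−1.36) × 2420×10^-6 = 1.056×10^-4 mol/kg
α₀ = 1/(1 + K1/[H⁺] + K1K2/[H⁺]²) = 1/(1 + 10^+1.77 + 10^+0.24) = 0.01623
DIC = [CO2*]/α₀ = 1.056×10^-4 / 0.01623 = 6.51 mmol/kg

DIC = 6.51 mmol/kg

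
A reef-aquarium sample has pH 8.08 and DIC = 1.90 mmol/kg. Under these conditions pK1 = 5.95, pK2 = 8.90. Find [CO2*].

α₀ = 1 / (1 + K1/[H⁺] + K1K2/[H⁺]²) = 1 / (1 + 10^+2.13 + 10^+1.31)
   = 1 / (1 + 134.90 + 20.417) = 1/156.31 = 0.006397
[CO2*] = α₀ × DIC = 0.006397 × 1.90 = 0.0122 mmol/kg = 12.2 μmol/kg

[CO2*] = 12.2 μmol/kg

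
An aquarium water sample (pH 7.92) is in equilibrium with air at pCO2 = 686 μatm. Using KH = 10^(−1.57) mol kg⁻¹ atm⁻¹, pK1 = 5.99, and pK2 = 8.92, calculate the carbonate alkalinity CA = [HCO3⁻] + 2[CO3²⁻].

[CO2*] = KH · pCO2 = 10^(−1.57) × 686×10^-6 = 1.846×10^-5 mol/kg
α₀ = 1/(1 + K1/[H⁺] + K1K2/[H⁺]²) = 1/(1 + 10^+1.93 + 10^+0.93) = 0.01057
DIC = [CO2*]/α₀ = 1.846×10^-5 / 0.01057 = 1.747 mmol/kg
CA = (α₁ + 2α₂)·DIC = (0.8995 + 2×0.08995) × 1.747 = 1.89 mmol/kg

CA = 1.89 mmol/kg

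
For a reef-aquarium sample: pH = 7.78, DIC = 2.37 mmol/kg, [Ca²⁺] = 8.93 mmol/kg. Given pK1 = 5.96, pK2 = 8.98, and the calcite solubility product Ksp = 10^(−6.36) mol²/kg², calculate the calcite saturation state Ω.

Ω = 2.84

α₂ = 1 / (1 + [H⁺]/K2 + [H⁺]²/(K1K2)) = 1 / (1 + 10^+1.20 + 10^-0.62)
   = 1 / (1 + 15.849 + 0.23988) = 1/17.089 = 0.05852
[CO3²⁻] = α₂ × DIC = 0.05852 × 2.37 = 0.1387 mmol/kg
Ksp = 10^(−6.36) = 4.365×10^-7
Ω = [Ca²⁺][CO3²⁻]/Ksp = (8.93×10^-3)(1.387×10^-4) / 4.365×10^-7 = 2.84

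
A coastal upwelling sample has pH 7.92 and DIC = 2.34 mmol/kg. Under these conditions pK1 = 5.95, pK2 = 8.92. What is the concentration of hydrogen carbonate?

α₁ = 1 / (1 + [H⁺]/K1 + K2/[H⁺]) = 1 / (1 + 10^-1.97 + 10^-1.00)
   = 1 / (1 + 0.010715 + 0.10000) = 1/1.1107 = 0.9003
[HCO3⁻] = α₁ × DIC = 0.9003 × 2.34 = 2.11 mmol/kg

[HCO3⁻] = 2.11 mmol/kg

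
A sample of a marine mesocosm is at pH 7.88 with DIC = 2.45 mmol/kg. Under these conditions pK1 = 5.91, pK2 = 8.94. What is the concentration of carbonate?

α₂ = 1 / (1 + [H⁺]/K2 + [H⁺]²/(K1K2)) = 1 / (1 + 10^+1.06 + 10^-0.91)
   = 1 / (1 + 11.482 + 0.12303) = 1/12.605 = 0.07934
[CO3²⁻] = α₂ × DIC = 0.07934 × 2.45 = 0.194 mmol/kg

[CO3²⁻] = 0.194 mmol/kg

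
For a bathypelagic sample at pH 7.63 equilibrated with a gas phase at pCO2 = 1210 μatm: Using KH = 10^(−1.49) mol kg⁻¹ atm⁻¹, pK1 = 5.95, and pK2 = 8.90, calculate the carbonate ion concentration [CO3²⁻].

[CO2*] = KH · pCO2 = 10^(−1.49) × 1210×10^-6 = 3.915×10^-5 mol/kg
α₀ = 1/(1 + K1/[H⁺] + K1K2/[H⁺]²) = 1/(1 + 10^+1.68 + 10^+0.41) = 0.01944
DIC = [CO2*]/α₀ = 3.915×10^-5 / 0.01944 = 2.014 mmol/kg
[CO3²⁻] = α₂·DIC; α₂ = 0.04998, so [CO3²⁻] = 0.04998 × 2.014 = 0.101 mmol/kg

[CO3²⁻] = 0.101 mmol/kg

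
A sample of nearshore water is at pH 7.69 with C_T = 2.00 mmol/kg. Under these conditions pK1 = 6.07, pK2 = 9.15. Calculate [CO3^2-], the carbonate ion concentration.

[CO3²⁻] = 0.0655 mmol/kg

α₂ = 1 / (1 + [H⁺]/K2 + [H⁺]²/(K1K2)) = 1 / (1 + 10^+1.46 + 10^-0.16)
   = 1 / (1 + 28.840 + 0.69183) = 1/30.532 = 0.03275
[CO3²⁻] = α₂ × DIC = 0.03275 × 2.00 = 0.0655 mmol/kg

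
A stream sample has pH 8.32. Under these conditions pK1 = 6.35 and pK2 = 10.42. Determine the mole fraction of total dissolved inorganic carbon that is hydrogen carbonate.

α₁ = 0.982

α₁ = 1 / (1 + [H⁺]/K1 + K2/[H⁺]) = 1 / (1 + 10^-1.97 + 10^-2.10)
   = 1 / (1 + 0.010715 + 0.0079433) = 1/1.0187 = 0.9817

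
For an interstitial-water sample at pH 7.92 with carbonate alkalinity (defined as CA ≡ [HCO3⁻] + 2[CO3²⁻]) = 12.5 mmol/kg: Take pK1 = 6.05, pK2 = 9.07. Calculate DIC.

DIC = 11.9 mmol/kg

CA = [HCO3⁻] + 2[CO3²⁻] = (α₁ + 2α₂)·DIC
At pH 7.92: [H⁺]/K1 = 10^-1.87 = 0.013490, K2/[H⁺] = 10^-1.15 = 0.070795
α₁ = 1/(1 + 0.013490 + 0.070795) = 1/1.0843 = 0.9223; α₂ = α₁·K2/[H⁺] = 0.06529
α₁ + 2α₂ = 1.0529
DIC = CA / (α₁ + 2α₂) = 12.5 / 1.0529 = 11.9 mmol/kg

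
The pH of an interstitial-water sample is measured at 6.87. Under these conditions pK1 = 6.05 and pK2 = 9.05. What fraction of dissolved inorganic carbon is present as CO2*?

α₀ = 1 / (1 + K1/[H⁺] + K1K2/[H⁺]²) = 1 / (1 + 10^+0.82 + 10^-1.36)
   = 1 / (1 + 6.6069 + 0.043652) = 1/7.6506 = 0.1307

α₀ = 0.131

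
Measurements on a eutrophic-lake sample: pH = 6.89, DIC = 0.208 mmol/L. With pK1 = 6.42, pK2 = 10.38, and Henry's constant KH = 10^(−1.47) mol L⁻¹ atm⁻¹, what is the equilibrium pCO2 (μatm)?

pCO2 = 1550 μatm

α₀ = 1 / (1 + K1/[H⁺] + K1K2/[H⁺]²) = 1 / (1 + 10^+0.47 + 10^-3.02)
   = 1 / (1 + 2.9512 + 0.00095499) = 1/3.9522 = 0.2530
[CO2*] = α₀ × DIC = 0.2530 × 0.208 = 0.05263 mmol/L
pCO2 = [CO2*]/KH = 5.263×10^-5 / 3.388×10^-2 = 1550 μatm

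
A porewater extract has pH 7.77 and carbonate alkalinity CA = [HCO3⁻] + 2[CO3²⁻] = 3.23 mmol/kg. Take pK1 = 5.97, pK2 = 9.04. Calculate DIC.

DIC = 3.12 mmol/kg

CA = [HCO3⁻] + 2[CO3²⁻] = (α₁ + 2α₂)·DIC
At pH 7.77: [H⁺]/K1 = 10^-1.80 = 0.015849, K2/[H⁺] = 10^-1.27 = 0.053703
α₁ = 1/(1 + 0.015849 + 0.053703) = 1/1.0696 = 0.9350; α₂ = α₁·K2/[H⁺] = 0.05021
α₁ + 2α₂ = 1.0354
DIC = CA / (α₁ + 2α₂) = 3.23 / 1.0354 = 3.12 mmol/kg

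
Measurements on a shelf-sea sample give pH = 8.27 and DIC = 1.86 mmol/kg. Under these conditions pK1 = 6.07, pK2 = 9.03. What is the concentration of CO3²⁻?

[CO3²⁻] = 0.274 mmol/kg

α₂ = 1 / (1 + [H⁺]/K2 + [H⁺]²/(K1K2)) = 1 / (1 + 10^+0.76 + 10^-1.44)
   = 1 / (1 + 5.7544 + 0.036308) = 1/6.7907 = 0.1473
[CO3²⁻] = α₂ × DIC = 0.1473 × 1.86 = 0.274 mmol/kg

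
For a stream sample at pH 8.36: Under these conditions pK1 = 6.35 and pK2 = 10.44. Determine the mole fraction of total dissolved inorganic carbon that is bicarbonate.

α₁ = 0.982

α₁ = 1 / (1 + [H⁺]/K1 + K2/[H⁺]) = 1 / (1 + 10^-2.01 + 10^-2.08)
   = 1 / (1 + 0.0097724 + 0.0083176) = 1/1.0181 = 0.9822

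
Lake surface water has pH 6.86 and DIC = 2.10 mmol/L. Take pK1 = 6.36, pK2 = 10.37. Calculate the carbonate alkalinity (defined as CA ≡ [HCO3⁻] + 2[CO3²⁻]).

CA = [HCO3⁻] + 2[CO3²⁻] = (α₁ + 2α₂)·DIC
At pH 6.86: [H⁺]/K1 = 10^-0.50 = 0.31623, K2/[H⁺] = 10^-3.51 = 0.00030903
α₁ = 1/(1 + 0.31623 + 0.00030903) = 1/1.3165 = 0.7596; α₂ = α₁·K2/[H⁺] = 0.0002347
α₁ + 2α₂ = 0.7600
CA = 0.7600 × 2.10 = 1.60 mmol/L

CA = 1.60 mmol/L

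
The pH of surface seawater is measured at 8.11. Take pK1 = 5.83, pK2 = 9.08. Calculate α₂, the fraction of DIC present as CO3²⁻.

α₂ = 1 / (1 + [H⁺]/K2 + [H⁺]²/(K1K2)) = 1 / (1 + 10^+0.97 + 10^-1.31)
   = 1 / (1 + 9.3325 + 0.048978) = 1/10.382 = 0.09633

α₂ = 0.0963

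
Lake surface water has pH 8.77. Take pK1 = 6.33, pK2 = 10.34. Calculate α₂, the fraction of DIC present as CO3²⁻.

α₂ = 0.0261

α₂ = 1 / (1 + [H⁺]/K2 + [H⁺]²/(K1K2)) = 1 / (1 + 10^+1.57 + 10^-0.87)
   = 1 / (1 + 37.154 + 0.13490) = 1/38.288 = 0.02612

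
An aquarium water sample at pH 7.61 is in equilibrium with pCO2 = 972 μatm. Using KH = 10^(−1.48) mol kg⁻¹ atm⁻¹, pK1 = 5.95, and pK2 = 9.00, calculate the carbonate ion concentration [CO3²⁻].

[CO2*] = KH · pCO2 = 10^(−1.48) × 972×10^-6 = 3.219×10^-5 mol/kg
α₀ = 1/(1 + K1/[H⁺] + K1K2/[H⁺]²) = 1/(1 + 10^+1.66 + 10^+0.27) = 0.02059
DIC = [CO2*]/α₀ = 3.219×10^-5 / 0.02059 = 1.563 mmol/kg
[CO3²⁻] = α₂·DIC; α₂ = 0.03834, so [CO3²⁻] = 0.03834 × 1.563 = 0.0599 mmol/kg

[CO3²⁻] = 0.0599 mmol/kg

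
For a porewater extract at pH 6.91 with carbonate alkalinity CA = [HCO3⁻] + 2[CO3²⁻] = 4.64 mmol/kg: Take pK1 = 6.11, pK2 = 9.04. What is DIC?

CA = [HCO3⁻] + 2[CO3²⁻] = (α₁ + 2α₂)·DIC
At pH 6.91: [H⁺]/K1 = 10^-0.80 = 0.15849, K2/[H⁺] = 10^-2.13 = 0.0074131
α₁ = 1/(1 + 0.15849 + 0.0074131) = 1/1.1659 = 0.8577; α₂ = α₁·K2/[H⁺] = 0.006358
α₁ + 2α₂ = 0.8704
DIC = CA / (α₁ + 2α₂) = 4.64 / 0.8704 = 5.33 mmol/kg

DIC = 5.33 mmol/kg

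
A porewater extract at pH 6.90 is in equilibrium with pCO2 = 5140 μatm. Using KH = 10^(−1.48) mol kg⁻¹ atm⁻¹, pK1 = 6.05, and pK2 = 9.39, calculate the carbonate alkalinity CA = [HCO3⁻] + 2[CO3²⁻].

CA = 1.21 mmol/kg

[CO2*] = KH · pCO2 = 10^(−1.48) × 5140×10^-6 = 1.702×10^-4 mol/kg
α₀ = 1/(1 + K1/[H⁺] + K1K2/[H⁺]²) = 1/(1 + 10^+0.85 + 10^-1.64) = 0.1234
DIC = [CO2*]/α₀ = 1.702×10^-4 / 0.1234 = 1.379 mmol/kg
CA = (α₁ + 2α₂)·DIC = (0.8738 + 2×0.002827) × 1.379 = 1.21 mmol/kg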